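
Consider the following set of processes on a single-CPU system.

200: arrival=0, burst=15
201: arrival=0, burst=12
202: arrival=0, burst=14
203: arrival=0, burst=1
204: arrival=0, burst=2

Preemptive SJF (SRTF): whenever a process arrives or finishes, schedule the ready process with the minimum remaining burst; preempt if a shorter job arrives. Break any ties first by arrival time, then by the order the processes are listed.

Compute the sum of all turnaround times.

Gantt: | 203 0-1 | 204 1-3 | 201 3-15 | 202 15-29 | 200 29-44 |
Completion: 200=44  201=15  202=29  203=1  204=3
Turnaround (C−A): 200=44  201=15  202=29  203=1  204=3
Turnaround = completion − arrival: 200=44, 201=15, 202=29, 203=1, 204=3
Total turnaround = 44 + 15 + 29 + 1 + 3 = 92

92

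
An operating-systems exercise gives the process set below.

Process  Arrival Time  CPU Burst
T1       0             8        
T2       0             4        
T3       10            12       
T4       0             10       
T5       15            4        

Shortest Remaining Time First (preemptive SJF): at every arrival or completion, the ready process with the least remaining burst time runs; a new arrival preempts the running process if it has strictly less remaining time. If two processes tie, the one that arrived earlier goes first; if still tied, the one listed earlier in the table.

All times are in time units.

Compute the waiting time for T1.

Schedule: | T2 0-4 | T1 4-12 | T4 12-15 | T5 15-19 | T4 19-26 | T3 26-38 |
Completion: T1=12  T2=4  T3=38  T4=26  T5=19
Waiting(T1) = turnaround − burst = 12 − 8 = 4

4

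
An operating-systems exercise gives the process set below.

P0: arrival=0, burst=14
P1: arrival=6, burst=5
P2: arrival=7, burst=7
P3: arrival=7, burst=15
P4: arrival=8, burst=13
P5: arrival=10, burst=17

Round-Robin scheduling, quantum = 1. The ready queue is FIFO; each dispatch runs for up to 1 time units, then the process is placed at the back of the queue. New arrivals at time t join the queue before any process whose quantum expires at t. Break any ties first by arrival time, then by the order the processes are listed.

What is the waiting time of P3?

Schedule: | P0 0-6 | P1 6-7 | P0 7-8 | P2 8-9 | P3 9-10 | P1 10-11 | P4 11-12 | P0 12-13 | P2 13-14 | P5 14-15 | P3 15-16 | P1 16-17 | P4 17-18 | P0 18-19 | P2 19-20 | P5 20-21 | P3 21-22 | P1 22-23 | P4 23-24 | P0 24-25 | P2 25-26 | P5 26-27 | P3 27-28 | P1 28-29 | P4 29-30 | P0 30-31 | P2 31-32 | P5 32-33 | P3 33-34 | P4 34-35 | P0 35-36 | P2 36-37 | P5 37-38 | P3 38-39 | P4 39-40 | P0 40-41 | P2 41-42 | P5 42-43 | P3 43-44 | P4 44-45 | P0 45-46 | P5 46-47 | P3 47-48 | P4 48-49 | P5 49-50 | P3 50-51 | P4 51-52 | P5 52-53 | P3 53-54 | P4 54-55 | P5 55-56 | P3 56-57 | P4 57-58 | P5 58-59 | P3 59-60 | P4 60-61 | P5 61-62 | P3 62-63 | P4 63-64 | P5 64-65 | P3 65-66 | P5 66-67 | P3 67-68 | P5 68-71 |
Completion: P0=46  P1=29  P2=42  P3=68  P4=64  P5=71
Turnaround (C−A): P0=46  P1=23  P2=35  P3=61  P4=56  P5=61
Waiting(P3) = turnaround − burst = 61 − 15 = 46

46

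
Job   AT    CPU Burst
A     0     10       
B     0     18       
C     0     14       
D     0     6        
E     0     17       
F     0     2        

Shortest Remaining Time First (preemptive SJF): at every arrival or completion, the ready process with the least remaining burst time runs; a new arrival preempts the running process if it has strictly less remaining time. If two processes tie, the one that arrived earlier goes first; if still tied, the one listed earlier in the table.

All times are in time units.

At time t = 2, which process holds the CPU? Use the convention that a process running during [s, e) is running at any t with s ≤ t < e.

D

Timeline: | F 0-2 | D 2-8 | A 8-18 | C 18-32 | E 32-49 | B 49-67 |
Completion: A=18  B=67  C=32  D=8  E=49  F=2
Turnaround (C−A): A=18  B=67  C=32  D=8  E=49  F=2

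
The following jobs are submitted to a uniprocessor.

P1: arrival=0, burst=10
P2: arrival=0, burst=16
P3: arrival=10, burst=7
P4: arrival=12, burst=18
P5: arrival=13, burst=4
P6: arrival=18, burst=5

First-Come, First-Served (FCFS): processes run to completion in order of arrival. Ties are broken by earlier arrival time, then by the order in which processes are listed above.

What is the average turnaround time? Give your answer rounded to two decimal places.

Timeline: | P1 0-10 | P2 10-26 | P3 26-33 | P4 33-51 | P5 51-55 | P6 55-60 |
Completion: P1=10  P2=26  P3=33  P4=51  P5=55  P6=60
Turnaround (C−A): P1=10  P2=26  P3=23  P4=39  P5=42  P6=42
Turnaround times: P1=10, P2=26, P3=23, P4=39, P5=42, P6=42
Average turnaround = (10+26+23+39+42+42) / 6 = 182/6 = 30.33

30.33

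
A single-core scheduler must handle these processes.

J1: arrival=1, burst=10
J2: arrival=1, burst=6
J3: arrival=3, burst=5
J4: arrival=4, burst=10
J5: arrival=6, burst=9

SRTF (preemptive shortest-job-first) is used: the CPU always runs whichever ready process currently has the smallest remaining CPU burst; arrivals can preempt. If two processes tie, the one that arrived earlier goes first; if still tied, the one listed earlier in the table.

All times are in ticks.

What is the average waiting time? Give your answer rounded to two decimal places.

11.40

Timeline: | idle 0-1 | J2 1-7 | J3 7-12 | J5 12-21 | J1 21-31 | J4 31-41 |
Completion: J1=31  J2=7  J3=12  J4=41  J5=21
Turnaround (C−A): J1=30  J2=6  J3=9  J4=37  J5=15
Waiting times: J1=20, J2=0, J3=4, J4=27, J5=6
Average waiting = (20+0+4+27+6) / 5 = 57/5 = 11.40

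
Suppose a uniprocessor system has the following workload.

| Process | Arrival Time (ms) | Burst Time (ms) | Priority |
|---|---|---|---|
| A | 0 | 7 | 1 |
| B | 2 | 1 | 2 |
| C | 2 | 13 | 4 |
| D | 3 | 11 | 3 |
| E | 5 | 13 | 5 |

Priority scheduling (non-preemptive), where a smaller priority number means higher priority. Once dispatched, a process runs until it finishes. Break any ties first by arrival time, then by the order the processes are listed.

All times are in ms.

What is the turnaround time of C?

30

Timeline: | A 0-7 | B 7-8 | D 8-19 | C 19-32 | E 32-45 |
Completion: A=7  B=8  C=32  D=19  E=45
Turnaround (C−A): A=7  B=6  C=30  D=16  E=40
Turnaround(C) = completion − arrival = 32 − 2 = 30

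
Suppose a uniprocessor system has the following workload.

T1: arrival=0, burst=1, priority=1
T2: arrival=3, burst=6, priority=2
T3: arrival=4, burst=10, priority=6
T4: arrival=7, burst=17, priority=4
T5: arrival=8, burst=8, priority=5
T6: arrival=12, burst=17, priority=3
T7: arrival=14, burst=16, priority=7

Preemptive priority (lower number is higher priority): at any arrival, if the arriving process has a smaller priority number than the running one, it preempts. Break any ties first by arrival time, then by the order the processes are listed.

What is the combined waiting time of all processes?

Schedule: | T1 0-1 | idle 1-3 | T2 3-9 | T4 9-12 | T6 12-29 | T4 29-43 | T5 43-51 | T3 51-61 | T7 61-77 |
Completion: T1=1  T2=9  T3=61  T4=43  T5=51  T6=29  T7=77
Turnaround (C−A): T1=1  T2=6  T3=57  T4=36  T5=43  T6=17  T7=63
Waiting = turnaround − burst: T1=0, T2=0, T3=47, T4=19, T5=35, T6=0, T7=47
Total waiting = 0 + 0 + 47 + 19 + 35 + 0 + 47 = 148

148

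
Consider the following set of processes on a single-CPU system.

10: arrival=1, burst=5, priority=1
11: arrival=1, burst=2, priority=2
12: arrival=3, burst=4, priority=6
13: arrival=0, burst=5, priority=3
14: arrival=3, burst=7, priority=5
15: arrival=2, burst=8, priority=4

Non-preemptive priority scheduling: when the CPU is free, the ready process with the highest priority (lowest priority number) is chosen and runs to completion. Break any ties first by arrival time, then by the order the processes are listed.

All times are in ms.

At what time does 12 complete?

Schedule: | 13 0-5 | 10 5-10 | 11 10-12 | 15 12-20 | 14 20-27 | 12 27-31 |
Completion: 10=10  11=12  12=31  13=5  14=27  15=20
Turnaround (C−A): 10=9  11=11  12=28  13=5  14=24  15=18

31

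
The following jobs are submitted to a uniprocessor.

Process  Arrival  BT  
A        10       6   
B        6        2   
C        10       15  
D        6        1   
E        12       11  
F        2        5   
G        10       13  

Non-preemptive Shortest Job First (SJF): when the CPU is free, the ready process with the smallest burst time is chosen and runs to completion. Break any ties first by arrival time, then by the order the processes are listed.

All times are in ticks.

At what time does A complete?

Timeline: | idle 0-2 | F 2-7 | D 7-8 | B 8-10 | A 10-16 | E 16-27 | G 27-40 | C 40-55 |
Completion: A=16  B=10  C=55  D=8  E=27  F=7  G=40
Turnaround (C−A): A=6  B=4  C=45  D=2  E=15  F=5  G=30

16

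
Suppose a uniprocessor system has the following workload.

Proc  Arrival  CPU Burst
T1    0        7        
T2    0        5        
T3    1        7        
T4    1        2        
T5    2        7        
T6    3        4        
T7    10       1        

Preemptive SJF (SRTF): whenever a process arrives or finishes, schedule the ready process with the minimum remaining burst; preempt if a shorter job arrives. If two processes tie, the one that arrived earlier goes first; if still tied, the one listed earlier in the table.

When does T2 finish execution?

7

Timeline: | T2 0-1 | T4 1-3 | T2 3-7 | T6 7-11 | T7 11-12 | T1 12-19 | T3 19-26 | T5 26-33 |
Completion: T1=19  T2=7  T3=26  T4=3  T5=33  T6=11  T7=12
Turnaround (C−A): T1=19  T2=7  T3=25  T4=2  T5=31  T6=8  T7=2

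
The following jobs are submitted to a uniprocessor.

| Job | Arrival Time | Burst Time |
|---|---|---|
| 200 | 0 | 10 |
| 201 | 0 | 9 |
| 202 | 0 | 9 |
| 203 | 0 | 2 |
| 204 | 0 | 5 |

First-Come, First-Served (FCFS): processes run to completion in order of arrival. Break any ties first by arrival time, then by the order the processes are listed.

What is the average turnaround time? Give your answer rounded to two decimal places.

Timeline: | 200 0-10 | 201 10-19 | 202 19-28 | 203 28-30 | 204 30-35 |
Completion: 200=10  201=19  202=28  203=30  204=35
Turnaround times: 200=10, 201=19, 202=28, 203=30, 204=35
Average turnaround = (10+19+28+30+35) / 5 = 122/5 = 24.40

24.40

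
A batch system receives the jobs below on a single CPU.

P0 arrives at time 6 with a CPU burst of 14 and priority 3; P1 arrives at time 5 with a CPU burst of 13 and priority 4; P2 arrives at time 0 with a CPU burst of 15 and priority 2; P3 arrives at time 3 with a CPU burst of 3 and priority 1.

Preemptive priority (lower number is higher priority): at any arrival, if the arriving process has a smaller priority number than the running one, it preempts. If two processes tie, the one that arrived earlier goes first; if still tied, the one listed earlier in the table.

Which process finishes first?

Schedule: | P2 0-3 | P3 3-6 | P2 6-18 | P0 18-32 | P1 32-45 |
Completion: P0=32  P1=45  P2=18  P3=6
Finish order: P3 → P2 → P0 → P1

P3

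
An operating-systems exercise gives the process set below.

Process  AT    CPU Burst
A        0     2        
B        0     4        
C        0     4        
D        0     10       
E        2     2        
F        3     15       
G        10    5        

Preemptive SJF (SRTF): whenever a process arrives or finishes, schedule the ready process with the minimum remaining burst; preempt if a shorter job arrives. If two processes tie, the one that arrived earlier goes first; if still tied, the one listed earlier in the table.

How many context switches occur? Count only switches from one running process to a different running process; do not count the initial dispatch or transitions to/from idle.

6

Timeline: | A 0-2 | E 2-4 | B 4-8 | C 8-12 | G 12-17 | D 17-27 | F 27-42 |
Completion: A=2  B=8  C=12  D=27  E=4  F=42  G=17
Turnaround (C−A): A=2  B=8  C=12  D=27  E=2  F=39  G=7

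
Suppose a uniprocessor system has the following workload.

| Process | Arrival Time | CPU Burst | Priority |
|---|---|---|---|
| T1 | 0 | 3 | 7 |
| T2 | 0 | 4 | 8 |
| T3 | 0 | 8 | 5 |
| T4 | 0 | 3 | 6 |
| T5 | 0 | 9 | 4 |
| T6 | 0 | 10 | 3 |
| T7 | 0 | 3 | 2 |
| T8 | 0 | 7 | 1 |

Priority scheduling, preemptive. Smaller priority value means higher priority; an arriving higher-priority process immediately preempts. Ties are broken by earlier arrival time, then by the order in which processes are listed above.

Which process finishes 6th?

Schedule: | T8 0-7 | T7 7-10 | T6 10-20 | T5 20-29 | T3 29-37 | T4 37-40 | T1 40-43 | T2 43-47 |
Completion: T1=43  T2=47  T3=37  T4=40  T5=29  T6=20  T7=10  T8=7
Turnaround (C−A): T1=43  T2=47  T3=37  T4=40  T5=29  T6=20  T7=10  T8=7
Finish order: T8 → T7 → T6 → T5 → T3 → T4 → T1 → T2

T4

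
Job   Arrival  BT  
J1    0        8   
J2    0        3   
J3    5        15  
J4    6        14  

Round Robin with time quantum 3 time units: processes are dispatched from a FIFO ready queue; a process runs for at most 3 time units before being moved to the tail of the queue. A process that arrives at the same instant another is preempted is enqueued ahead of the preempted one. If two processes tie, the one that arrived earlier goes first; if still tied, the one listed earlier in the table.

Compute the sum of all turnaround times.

Gantt: | J1 0-3 | J2 3-6 | J1 6-9 | J3 9-12 | J4 12-15 | J1 15-17 | J3 17-20 | J4 20-23 | J3 23-26 | J4 26-29 | J3 29-32 | J4 32-35 | J3 35-38 | J4 38-40 |
Completion: J1=17  J2=6  J3=38  J4=40
Turnaround = completion − arrival: J1=17, J2=6, J3=33, J4=34
Total turnaround = 17 + 6 + 33 + 34 = 90

90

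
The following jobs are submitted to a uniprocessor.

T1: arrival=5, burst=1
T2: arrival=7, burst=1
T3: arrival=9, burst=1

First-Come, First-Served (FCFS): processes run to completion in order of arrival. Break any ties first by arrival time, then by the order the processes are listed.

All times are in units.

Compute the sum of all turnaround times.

Gantt: | idle 0-5 | T1 5-6 | idle 6-7 | T2 7-8 | idle 8-9 | T3 9-10 |
Completion: T1=6  T2=8  T3=10
Turnaround = completion − arrival: T1=1, T2=1, T3=1
Total turnaround = 1 + 1 + 1 = 3

3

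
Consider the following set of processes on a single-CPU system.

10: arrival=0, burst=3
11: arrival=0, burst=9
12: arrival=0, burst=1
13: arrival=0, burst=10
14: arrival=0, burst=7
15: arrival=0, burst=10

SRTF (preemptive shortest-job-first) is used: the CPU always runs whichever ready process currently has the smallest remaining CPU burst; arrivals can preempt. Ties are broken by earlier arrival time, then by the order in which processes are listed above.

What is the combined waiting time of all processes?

Gantt: | 12 0-1 | 10 1-4 | 14 4-11 | 11 11-20 | 13 20-30 | 15 30-40 |
Completion: 10=4  11=20  12=1  13=30  14=11  15=40
Turnaround (C−A): 10=4  11=20  12=1  13=30  14=11  15=40
Waiting = turnaround − burst: 10=1, 11=11, 12=0, 13=20, 14=4, 15=30
Total waiting = 1 + 11 + 0 + 20 + 4 + 30 = 66

66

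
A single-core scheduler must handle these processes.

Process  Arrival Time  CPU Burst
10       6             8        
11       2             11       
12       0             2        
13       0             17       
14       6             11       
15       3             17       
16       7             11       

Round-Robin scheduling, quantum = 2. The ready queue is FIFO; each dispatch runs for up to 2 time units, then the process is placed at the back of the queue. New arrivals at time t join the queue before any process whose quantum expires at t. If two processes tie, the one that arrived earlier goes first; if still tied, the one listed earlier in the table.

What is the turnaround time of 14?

Schedule: | 12 0-2 | 13 2-4 | 11 4-6 | 15 6-8 | 13 8-10 | 10 10-12 | 14 12-14 | 11 14-16 | 16 16-18 | 15 18-20 | 13 20-22 | 10 22-24 | 14 24-26 | 11 26-28 | 16 28-30 | 15 30-32 | 13 32-34 | 10 34-36 | 14 36-38 | 11 38-40 | 16 40-42 | 15 42-44 | 13 44-46 | 10 46-48 | 14 48-50 | 11 50-52 | 16 52-54 | 15 54-56 | 13 56-58 | 14 58-60 | 11 60-61 | 16 61-63 | 15 63-65 | 13 65-67 | 14 67-68 | 16 68-69 | 15 69-71 | 13 71-73 | 15 73-75 | 13 75-76 | 15 76-77 |
Completion: 10=48  11=61  12=2  13=76  14=68  15=77  16=69
Turnaround (C−A): 10=42  11=59  12=2  13=76  14=62  15=74  16=62
Turnaround(14) = completion − arrival = 68 − 6 = 62

62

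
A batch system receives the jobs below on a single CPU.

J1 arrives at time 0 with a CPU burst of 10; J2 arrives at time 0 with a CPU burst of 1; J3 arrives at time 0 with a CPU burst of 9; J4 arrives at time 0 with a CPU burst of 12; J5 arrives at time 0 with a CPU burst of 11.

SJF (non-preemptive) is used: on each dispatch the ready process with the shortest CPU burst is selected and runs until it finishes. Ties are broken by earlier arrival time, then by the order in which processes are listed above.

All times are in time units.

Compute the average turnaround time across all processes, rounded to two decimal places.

Timeline: | J2 0-1 | J3 1-10 | J1 10-20 | J5 20-31 | J4 31-43 |
Completion: J1=20  J2=1  J3=10  J4=43  J5=31
Turnaround (C−A): J1=20  J2=1  J3=10  J4=43  J5=31
Turnaround times: J1=20, J2=1, J3=10, J4=43, J5=31
Average turnaround = (20+1+10+43+31) / 5 = 105/5 = 21.00

21.00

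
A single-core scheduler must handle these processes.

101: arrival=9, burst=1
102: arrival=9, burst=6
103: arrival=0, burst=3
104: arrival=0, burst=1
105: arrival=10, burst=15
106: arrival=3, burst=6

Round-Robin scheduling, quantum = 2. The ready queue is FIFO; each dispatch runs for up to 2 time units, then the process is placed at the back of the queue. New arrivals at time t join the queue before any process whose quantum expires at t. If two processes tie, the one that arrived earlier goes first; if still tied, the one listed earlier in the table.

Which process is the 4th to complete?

Timeline: | 103 0-2 | 104 2-3 | 103 3-4 | 106 4-10 | 101 10-11 | 102 11-13 | 105 13-15 | 102 15-17 | 105 17-19 | 102 19-21 | 105 21-32 |
Completion: 101=11  102=21  103=4  104=3  105=32  106=10
Turnaround (C−A): 101=2  102=12  103=4  104=3  105=22  106=7
Finish order: 104 → 103 → 106 → 101 → 102 → 105

101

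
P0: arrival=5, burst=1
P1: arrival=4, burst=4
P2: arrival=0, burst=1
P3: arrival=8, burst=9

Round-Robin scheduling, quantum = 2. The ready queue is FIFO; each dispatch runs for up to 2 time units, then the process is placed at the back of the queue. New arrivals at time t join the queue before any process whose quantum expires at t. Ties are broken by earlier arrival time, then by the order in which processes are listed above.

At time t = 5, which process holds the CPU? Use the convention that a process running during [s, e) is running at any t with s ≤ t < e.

Timeline: | P2 0-1 | idle 1-4 | P1 4-6 | P0 6-7 | P1 7-9 | P3 9-18 |
Completion: P0=7  P1=9  P2=1  P3=18
Turnaround (C−A): P0=2  P1=5  P2=1  P3=10

P1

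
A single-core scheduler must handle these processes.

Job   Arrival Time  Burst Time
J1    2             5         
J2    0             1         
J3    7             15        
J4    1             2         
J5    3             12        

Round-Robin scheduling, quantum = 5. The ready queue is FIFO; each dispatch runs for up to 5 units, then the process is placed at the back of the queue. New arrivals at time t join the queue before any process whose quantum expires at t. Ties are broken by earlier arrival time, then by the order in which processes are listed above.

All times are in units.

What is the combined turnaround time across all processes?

Schedule: | J2 0-1 | J4 1-3 | J1 3-8 | J5 8-13 | J3 13-18 | J5 18-23 | J3 23-28 | J5 28-30 | J3 30-35 |
Completion: J1=8  J2=1  J3=35  J4=3  J5=30
Turnaround (C−A): J1=6  J2=1  J3=28  J4=2  J5=27
Turnaround = completion − arrival: J1=6, J2=1, J3=28, J4=2, J5=27
Total turnaround = 6 + 1 + 28 + 2 + 27 = 64

64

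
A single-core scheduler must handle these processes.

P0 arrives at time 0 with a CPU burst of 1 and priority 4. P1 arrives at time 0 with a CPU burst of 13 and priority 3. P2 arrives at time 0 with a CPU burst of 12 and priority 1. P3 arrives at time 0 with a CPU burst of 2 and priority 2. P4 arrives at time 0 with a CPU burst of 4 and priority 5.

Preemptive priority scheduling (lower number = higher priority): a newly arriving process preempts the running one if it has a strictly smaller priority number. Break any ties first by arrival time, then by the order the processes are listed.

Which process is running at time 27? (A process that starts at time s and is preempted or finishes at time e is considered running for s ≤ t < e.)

P0

Schedule: | P2 0-12 | P3 12-14 | P1 14-27 | P0 27-28 | P4 28-32 |
Completion: P0=28  P1=27  P2=12  P3=14  P4=32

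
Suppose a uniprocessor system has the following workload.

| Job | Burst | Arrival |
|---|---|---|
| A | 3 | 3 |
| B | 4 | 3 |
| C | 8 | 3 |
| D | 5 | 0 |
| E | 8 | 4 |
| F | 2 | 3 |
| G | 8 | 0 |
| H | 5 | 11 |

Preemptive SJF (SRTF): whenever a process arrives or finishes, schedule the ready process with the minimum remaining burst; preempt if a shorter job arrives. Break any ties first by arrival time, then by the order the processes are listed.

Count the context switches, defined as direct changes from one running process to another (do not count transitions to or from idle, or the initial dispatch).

Gantt: | D 0-5 | F 5-7 | A 7-10 | B 10-14 | H 14-19 | G 19-27 | C 27-35 | E 35-43 |
Completion: A=10  B=14  C=35  D=5  E=43  F=7  G=27  H=19
Turnaround (C−A): A=7  B=11  C=32  D=5  E=39  F=4  G=27  H=8

7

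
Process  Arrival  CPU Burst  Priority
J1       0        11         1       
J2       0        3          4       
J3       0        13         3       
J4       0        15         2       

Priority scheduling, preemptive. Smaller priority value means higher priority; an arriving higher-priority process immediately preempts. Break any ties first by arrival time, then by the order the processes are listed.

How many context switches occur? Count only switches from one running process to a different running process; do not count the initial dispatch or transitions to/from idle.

3

Gantt: | J1 0-11 | J4 11-26 | J3 26-39 | J2 39-42 |
Completion: J1=11  J2=42  J3=39  J4=26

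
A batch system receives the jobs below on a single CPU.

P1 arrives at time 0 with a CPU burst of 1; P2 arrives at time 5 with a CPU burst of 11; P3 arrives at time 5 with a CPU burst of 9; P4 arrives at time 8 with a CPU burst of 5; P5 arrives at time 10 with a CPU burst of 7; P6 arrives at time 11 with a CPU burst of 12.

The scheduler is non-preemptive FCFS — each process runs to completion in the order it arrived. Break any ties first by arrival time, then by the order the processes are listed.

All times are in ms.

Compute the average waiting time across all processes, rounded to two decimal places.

12.33

Timeline: | P1 0-1 | idle 1-5 | P2 5-16 | P3 16-25 | P4 25-30 | P5 30-37 | P6 37-49 |
Completion: P1=1  P2=16  P3=25  P4=30  P5=37  P6=49
Turnaround (C−A): P1=1  P2=11  P3=20  P4=22  P5=27  P6=38
Waiting times: P1=0, P2=0, P3=11, P4=17, P5=20, P6=26
Average waiting = (0+0+11+17+20+26) / 6 = 74/6 = 12.33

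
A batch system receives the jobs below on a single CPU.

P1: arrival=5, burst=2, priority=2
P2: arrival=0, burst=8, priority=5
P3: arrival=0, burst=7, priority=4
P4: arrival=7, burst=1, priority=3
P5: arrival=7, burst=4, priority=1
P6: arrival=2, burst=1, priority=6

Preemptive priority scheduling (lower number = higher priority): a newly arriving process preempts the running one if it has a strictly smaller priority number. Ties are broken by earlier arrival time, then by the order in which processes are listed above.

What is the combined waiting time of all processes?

45

Gantt: | P3 0-5 | P1 5-7 | P5 7-11 | P4 11-12 | P3 12-14 | P2 14-22 | P6 22-23 |
Completion: P1=7  P2=22  P3=14  P4=12  P5=11  P6=23
Turnaround (C−A): P1=2  P2=22  P3=14  P4=5  P5=4  P6=21
Waiting = turnaround − burst: P1=0, P2=14, P3=7, P4=4, P5=0, P6=20
Total waiting = 0 + 14 + 7 + 4 + 0 + 20 = 45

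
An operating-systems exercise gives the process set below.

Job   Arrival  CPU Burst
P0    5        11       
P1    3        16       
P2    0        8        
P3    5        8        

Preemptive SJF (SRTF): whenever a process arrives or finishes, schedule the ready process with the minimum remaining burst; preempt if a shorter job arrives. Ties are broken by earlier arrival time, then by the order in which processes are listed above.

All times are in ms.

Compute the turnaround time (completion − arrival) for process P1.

40

Schedule: | P2 0-8 | P3 8-16 | P0 16-27 | P1 27-43 |
Completion: P0=27  P1=43  P2=8  P3=16
Turnaround(P1) = completion − arrival = 43 − 3 = 40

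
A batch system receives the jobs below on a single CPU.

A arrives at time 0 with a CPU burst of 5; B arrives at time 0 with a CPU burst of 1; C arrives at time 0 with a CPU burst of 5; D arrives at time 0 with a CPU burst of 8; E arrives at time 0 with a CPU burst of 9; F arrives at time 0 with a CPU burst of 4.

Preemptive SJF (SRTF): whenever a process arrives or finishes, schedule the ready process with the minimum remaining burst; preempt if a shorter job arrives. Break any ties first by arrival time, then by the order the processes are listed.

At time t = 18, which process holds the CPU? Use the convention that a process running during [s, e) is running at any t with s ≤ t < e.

Timeline: | B 0-1 | F 1-5 | A 5-10 | C 10-15 | D 15-23 | E 23-32 |
Completion: A=10  B=1  C=15  D=23  E=32  F=5

D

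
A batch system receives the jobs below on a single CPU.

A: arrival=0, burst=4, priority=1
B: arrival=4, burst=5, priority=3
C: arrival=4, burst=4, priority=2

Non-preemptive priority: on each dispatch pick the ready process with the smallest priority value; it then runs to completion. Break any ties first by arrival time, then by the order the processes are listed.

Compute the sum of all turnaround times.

Gantt: | A 0-4 | C 4-8 | B 8-13 |
Completion: A=4  B=13  C=8
Turnaround = completion − arrival: A=4, B=9, C=4
Total turnaround = 4 + 9 + 4 = 17

17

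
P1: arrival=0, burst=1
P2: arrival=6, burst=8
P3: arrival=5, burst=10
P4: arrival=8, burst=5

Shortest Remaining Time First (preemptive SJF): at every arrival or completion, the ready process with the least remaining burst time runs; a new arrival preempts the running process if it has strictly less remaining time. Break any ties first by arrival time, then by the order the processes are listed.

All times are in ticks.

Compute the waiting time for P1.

0

Schedule: | P1 0-1 | idle 1-5 | P3 5-6 | P2 6-8 | P4 8-13 | P2 13-19 | P3 19-28 |
Completion: P1=1  P2=19  P3=28  P4=13
Turnaround (C−A): P1=1  P2=13  P3=23  P4=5
Waiting(P1) = turnaround − burst = 1 − 1 = 0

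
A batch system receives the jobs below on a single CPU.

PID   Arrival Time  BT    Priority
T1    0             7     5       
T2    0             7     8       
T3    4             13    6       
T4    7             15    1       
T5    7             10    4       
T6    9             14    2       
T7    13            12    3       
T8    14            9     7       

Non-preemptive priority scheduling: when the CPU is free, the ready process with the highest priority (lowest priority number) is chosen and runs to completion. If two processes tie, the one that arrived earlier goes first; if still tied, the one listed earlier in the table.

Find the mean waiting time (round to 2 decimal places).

Timeline: | T1 0-7 | T4 7-22 | T6 22-36 | T7 36-48 | T5 48-58 | T3 58-71 | T8 71-80 | T2 80-87 |
Completion: T1=7  T2=87  T3=71  T4=22  T5=58  T6=36  T7=48  T8=80
Turnaround (C−A): T1=7  T2=87  T3=67  T4=15  T5=51  T6=27  T7=35  T8=66
Waiting times: T1=0, T2=80, T3=54, T4=0, T5=41, T6=13, T7=23, T8=57
Average waiting = (0+80+54+0+41+13+23+57) / 8 = 268/8 = 33.50

33.50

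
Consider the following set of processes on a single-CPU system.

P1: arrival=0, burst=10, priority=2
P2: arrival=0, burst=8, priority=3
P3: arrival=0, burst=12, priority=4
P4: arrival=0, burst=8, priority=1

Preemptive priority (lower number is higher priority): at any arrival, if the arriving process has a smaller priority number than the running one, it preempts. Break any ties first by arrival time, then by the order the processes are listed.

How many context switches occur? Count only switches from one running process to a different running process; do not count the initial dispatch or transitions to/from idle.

Gantt: | P4 0-8 | P1 8-18 | P2 18-26 | P3 26-38 |
Completion: P1=18  P2=26  P3=38  P4=8
Turnaround (C−A): P1=18  P2=26  P3=38  P4=8

3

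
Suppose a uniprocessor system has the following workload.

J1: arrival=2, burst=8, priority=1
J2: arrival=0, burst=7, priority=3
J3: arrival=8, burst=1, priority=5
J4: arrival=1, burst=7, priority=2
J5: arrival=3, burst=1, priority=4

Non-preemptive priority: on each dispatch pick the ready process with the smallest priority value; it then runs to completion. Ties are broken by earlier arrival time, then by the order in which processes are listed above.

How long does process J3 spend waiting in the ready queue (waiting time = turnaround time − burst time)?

Schedule: | J2 0-7 | J1 7-15 | J4 15-22 | J5 22-23 | J3 23-24 |
Completion: J1=15  J2=7  J3=24  J4=22  J5=23
Waiting(J3) = turnaround − burst = 16 − 1 = 15

15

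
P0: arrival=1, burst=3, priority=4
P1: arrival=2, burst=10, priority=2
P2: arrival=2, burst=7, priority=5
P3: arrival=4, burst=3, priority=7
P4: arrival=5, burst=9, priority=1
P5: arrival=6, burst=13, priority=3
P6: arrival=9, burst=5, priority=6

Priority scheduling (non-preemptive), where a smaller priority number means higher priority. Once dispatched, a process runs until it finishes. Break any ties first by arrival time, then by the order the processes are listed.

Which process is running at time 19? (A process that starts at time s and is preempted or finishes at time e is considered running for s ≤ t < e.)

Gantt: | idle 0-1 | P0 1-4 | P1 4-14 | P4 14-23 | P5 23-36 | P2 36-43 | P6 43-48 | P3 48-51 |
Completion: P0=4  P1=14  P2=43  P3=51  P4=23  P5=36  P6=48

P4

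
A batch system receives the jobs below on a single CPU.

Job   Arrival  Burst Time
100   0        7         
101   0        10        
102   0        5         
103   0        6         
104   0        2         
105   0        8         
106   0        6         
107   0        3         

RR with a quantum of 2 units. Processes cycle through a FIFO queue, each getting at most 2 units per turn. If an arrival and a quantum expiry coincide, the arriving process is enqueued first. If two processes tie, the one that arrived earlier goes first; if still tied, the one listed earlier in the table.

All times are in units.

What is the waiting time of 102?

Gantt: | 100 0-2 | 101 2-4 | 102 4-6 | 103 6-8 | 104 8-10 | 105 10-12 | 106 12-14 | 107 14-16 | 100 16-18 | 101 18-20 | 102 20-22 | 103 22-24 | 105 24-26 | 106 26-28 | 107 28-29 | 100 29-31 | 101 31-33 | 102 33-34 | 103 34-36 | 105 36-38 | 106 38-40 | 100 40-41 | 101 41-43 | 105 43-45 | 101 45-47 |
Completion: 100=41  101=47  102=34  103=36  104=10  105=45  106=40  107=29
Waiting(102) = turnaround − burst = 34 − 5 = 29

29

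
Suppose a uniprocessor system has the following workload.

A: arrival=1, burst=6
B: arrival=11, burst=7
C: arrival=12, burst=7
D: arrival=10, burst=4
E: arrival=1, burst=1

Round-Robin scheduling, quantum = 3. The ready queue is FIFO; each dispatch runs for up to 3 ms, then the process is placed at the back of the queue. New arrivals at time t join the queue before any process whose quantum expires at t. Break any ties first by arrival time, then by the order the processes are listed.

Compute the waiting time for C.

Gantt: | idle 0-1 | A 1-4 | E 4-5 | A 5-8 | idle 8-10 | D 10-13 | B 13-16 | C 16-19 | D 19-20 | B 20-23 | C 23-26 | B 26-27 | C 27-28 |
Completion: A=8  B=27  C=28  D=20  E=5
Turnaround (C−A): A=7  B=16  C=16  D=10  E=4
Waiting(C) = turnaround − burst = 16 − 7 = 9

9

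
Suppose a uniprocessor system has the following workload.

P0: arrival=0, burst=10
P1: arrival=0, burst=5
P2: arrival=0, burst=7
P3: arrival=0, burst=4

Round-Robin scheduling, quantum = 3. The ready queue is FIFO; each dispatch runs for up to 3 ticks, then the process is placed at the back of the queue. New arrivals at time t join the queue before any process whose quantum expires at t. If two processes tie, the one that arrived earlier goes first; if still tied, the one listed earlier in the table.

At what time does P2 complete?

Schedule: | P0 0-3 | P1 3-6 | P2 6-9 | P3 9-12 | P0 12-15 | P1 15-17 | P2 17-20 | P3 20-21 | P0 21-24 | P2 24-25 | P0 25-26 |
Completion: P0=26  P1=17  P2=25  P3=21

25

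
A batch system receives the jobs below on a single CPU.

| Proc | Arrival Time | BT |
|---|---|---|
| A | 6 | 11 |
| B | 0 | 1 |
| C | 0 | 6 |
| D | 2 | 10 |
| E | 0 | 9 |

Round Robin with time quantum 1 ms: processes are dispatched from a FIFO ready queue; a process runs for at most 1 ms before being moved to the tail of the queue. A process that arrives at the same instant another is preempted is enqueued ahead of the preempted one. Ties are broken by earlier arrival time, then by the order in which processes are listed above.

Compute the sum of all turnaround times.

115

Timeline: | B 0-1 | C 1-2 | E 2-3 | D 3-4 | C 4-5 | E 5-6 | D 6-7 | C 7-8 | A 8-9 | E 9-10 | D 10-11 | C 11-12 | A 12-13 | E 13-14 | D 14-15 | C 15-16 | A 16-17 | E 17-18 | D 18-19 | C 19-20 | A 20-21 | E 21-22 | D 22-23 | A 23-24 | E 24-25 | D 25-26 | A 26-27 | E 27-28 | D 28-29 | A 29-30 | E 30-31 | D 31-32 | A 32-33 | D 33-34 | A 34-37 |
Completion: A=37  B=1  C=20  D=34  E=31
Turnaround = completion − arrival: A=31, B=1, C=20, D=32, E=31
Total turnaround = 31 + 1 + 20 + 32 + 31 = 115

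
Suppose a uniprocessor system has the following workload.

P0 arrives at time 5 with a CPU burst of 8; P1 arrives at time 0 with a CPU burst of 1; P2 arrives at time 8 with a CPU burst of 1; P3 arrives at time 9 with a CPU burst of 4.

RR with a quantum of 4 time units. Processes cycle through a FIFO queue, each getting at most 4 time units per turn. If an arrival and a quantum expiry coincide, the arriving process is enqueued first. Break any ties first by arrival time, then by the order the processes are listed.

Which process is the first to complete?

Gantt: | P1 0-1 | idle 1-5 | P0 5-9 | P2 9-10 | P3 10-14 | P0 14-18 |
Completion: P0=18  P1=1  P2=10  P3=14
Finish order: P1 → P2 → P3 → P0

P1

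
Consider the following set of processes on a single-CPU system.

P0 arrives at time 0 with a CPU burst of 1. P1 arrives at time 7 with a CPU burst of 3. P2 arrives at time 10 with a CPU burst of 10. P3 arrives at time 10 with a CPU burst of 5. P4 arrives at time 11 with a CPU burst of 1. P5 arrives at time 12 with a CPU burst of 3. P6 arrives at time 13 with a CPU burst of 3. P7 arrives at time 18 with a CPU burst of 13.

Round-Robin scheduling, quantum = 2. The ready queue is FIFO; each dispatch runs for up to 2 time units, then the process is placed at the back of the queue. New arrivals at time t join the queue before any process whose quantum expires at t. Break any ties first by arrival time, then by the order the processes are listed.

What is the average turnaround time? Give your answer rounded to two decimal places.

13.88

Schedule: | P0 0-1 | idle 1-7 | P1 7-10 | P2 10-12 | P3 12-14 | P4 14-15 | P5 15-17 | P2 17-19 | P6 19-21 | P3 21-23 | P5 23-24 | P7 24-26 | P2 26-28 | P6 28-29 | P3 29-30 | P7 30-32 | P2 32-34 | P7 34-36 | P2 36-38 | P7 38-45 |
Completion: P0=1  P1=10  P2=38  P3=30  P4=15  P5=24  P6=29  P7=45
Turnaround times: P0=1, P1=3, P2=28, P3=20, P4=4, P5=12, P6=16, P7=27
Average turnaround = (1+3+28+20+4+12+16+27) / 8 = 111/8 = 13.88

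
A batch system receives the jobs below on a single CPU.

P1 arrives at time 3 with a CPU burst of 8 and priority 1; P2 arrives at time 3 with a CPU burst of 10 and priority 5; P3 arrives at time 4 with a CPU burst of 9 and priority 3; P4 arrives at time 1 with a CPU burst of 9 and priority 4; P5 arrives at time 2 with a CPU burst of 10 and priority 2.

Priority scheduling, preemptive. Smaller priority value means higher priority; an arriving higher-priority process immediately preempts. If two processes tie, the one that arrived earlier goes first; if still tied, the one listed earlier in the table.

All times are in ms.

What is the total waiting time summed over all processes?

Gantt: | idle 0-1 | P4 1-2 | P5 2-3 | P1 3-11 | P5 11-20 | P3 20-29 | P4 29-37 | P2 37-47 |
Completion: P1=11  P2=47  P3=29  P4=37  P5=20
Turnaround (C−A): P1=8  P2=44  P3=25  P4=36  P5=18
Waiting = turnaround − burst: P1=0, P2=34, P3=16, P4=27, P5=8
Total waiting = 0 + 34 + 16 + 27 + 8 = 85

85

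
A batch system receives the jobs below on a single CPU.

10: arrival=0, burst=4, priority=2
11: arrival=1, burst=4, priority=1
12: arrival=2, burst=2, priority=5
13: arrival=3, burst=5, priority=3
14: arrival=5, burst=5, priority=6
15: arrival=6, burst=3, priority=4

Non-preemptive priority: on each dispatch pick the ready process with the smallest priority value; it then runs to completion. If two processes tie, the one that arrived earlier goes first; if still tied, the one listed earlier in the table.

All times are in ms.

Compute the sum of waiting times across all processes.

42

Gantt: | 10 0-4 | 11 4-8 | 13 8-13 | 15 13-16 | 12 16-18 | 14 18-23 |
Completion: 10=4  11=8  12=18  13=13  14=23  15=16
Waiting = turnaround − burst: 10=0, 11=3, 12=14, 13=5, 14=13, 15=7
Total waiting = 0 + 3 + 14 + 5 + 13 + 7 = 42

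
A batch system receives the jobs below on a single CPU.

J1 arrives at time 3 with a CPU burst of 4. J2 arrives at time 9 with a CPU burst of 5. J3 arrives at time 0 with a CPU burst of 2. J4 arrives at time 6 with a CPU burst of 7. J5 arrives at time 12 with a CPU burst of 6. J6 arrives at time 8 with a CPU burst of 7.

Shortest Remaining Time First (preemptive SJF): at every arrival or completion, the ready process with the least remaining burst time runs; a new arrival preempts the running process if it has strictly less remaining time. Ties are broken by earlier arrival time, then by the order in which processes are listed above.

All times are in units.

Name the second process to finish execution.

Gantt: | J3 0-2 | idle 2-3 | J1 3-7 | J4 7-14 | J2 14-19 | J5 19-25 | J6 25-32 |
Completion: J1=7  J2=19  J3=2  J4=14  J5=25  J6=32
Turnaround (C−A): J1=4  J2=10  J3=2  J4=8  J5=13  J6=24
Finish order: J3 → J1 → J4 → J2 → J5 → J6

J1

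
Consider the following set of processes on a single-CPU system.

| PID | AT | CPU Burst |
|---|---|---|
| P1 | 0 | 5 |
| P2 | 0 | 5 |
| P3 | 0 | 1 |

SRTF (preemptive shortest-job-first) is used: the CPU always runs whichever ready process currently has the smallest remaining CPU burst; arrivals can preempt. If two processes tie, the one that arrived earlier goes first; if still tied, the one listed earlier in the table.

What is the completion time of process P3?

1

Schedule: | P3 0-1 | P1 1-6 | P2 6-11 |
Completion: P1=6  P2=11  P3=1
Turnaround (C−A): P1=6  P2=11  P3=1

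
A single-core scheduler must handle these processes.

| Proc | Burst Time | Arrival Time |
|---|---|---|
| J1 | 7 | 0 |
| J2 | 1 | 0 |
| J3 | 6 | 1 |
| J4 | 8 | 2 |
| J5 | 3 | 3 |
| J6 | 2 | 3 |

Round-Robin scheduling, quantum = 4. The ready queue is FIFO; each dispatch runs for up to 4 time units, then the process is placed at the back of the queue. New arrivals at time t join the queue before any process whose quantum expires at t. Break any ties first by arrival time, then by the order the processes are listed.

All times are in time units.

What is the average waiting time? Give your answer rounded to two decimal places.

12.33

Gantt: | J1 0-4 | J2 4-5 | J3 5-9 | J4 9-13 | J5 13-16 | J6 16-18 | J1 18-21 | J3 21-23 | J4 23-27 |
Completion: J1=21  J2=5  J3=23  J4=27  J5=16  J6=18
Turnaround (C−A): J1=21  J2=5  J3=22  J4=25  J5=13  J6=15
Waiting times: J1=14, J2=4, J3=16, J4=17, J5=10, J6=13
Average waiting = (14+4+16+17+10+13) / 6 = 74/6 = 12.33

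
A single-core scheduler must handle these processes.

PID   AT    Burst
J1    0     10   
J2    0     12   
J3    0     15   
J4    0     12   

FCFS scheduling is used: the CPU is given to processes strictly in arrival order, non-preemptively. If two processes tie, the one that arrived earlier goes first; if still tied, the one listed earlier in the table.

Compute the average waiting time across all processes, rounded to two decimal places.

17.25

Schedule: | J1 0-10 | J2 10-22 | J3 22-37 | J4 37-49 |
Completion: J1=10  J2=22  J3=37  J4=49
Turnaround (C−A): J1=10  J2=22  J3=37  J4=49
Waiting times: J1=0, J2=10, J3=22, J4=37
Average waiting = (0+10+22+37) / 4 = 69/4 = 17.25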